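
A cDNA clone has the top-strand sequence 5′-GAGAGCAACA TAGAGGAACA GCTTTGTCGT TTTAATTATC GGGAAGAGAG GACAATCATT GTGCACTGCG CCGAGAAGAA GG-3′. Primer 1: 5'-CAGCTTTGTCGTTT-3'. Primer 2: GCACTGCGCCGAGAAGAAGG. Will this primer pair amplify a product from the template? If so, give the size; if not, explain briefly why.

Primer 1 (CAGCTTTGTCGTTT) matches the top strand at positions 19–32 (3' end points downstream).
Primer 2 (GCACTGCGCCGAGAAGAAGG) also matches the top strand directly, at positions 63–82 — its reverse complement CCTTCTTCTCGGCGCAGTGC is not present.
Both primers anneal to the bottom strand with 3' ends pointing the same way, so neither can prime synthesis back toward the other.

No product — both primers anneal to the same strand and extend in the same direction.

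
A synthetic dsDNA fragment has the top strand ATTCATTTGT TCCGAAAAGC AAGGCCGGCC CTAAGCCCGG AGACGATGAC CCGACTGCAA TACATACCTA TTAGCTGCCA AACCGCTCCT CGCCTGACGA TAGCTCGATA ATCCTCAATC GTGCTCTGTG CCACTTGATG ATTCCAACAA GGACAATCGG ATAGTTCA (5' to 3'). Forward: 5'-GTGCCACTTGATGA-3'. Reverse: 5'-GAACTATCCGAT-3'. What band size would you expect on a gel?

Scanning the template, GTGCCACTTGATGA occurs at positions 128–141; this primer anneals to the bottom strand there with its 3' end pointing downstream.
Taking the reverse complement of GAACTATCCGAT gives ATCGGATAGTTC, found at positions 156–167 on the template; the primer anneals here to the top strand with its 3' end pointing upstream.
Product length = (reverse-primer end) − (forward-primer start) + 1 = 167 − 128 + 1 = 40 bp.

40 bp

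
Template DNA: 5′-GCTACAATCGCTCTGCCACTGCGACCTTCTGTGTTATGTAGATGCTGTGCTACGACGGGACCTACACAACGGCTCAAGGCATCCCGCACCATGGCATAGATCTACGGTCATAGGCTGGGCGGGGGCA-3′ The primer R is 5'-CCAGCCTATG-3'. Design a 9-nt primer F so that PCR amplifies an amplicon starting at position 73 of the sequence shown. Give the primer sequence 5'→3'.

5'-CTCAAGGCA-3'

The reverse primer's reverse complement CATAGGCTGG matches the template at positions 109–118; the product starts at position 73.
The forward primer is identical to the top strand over positions 73–81: CTCAAGGCA.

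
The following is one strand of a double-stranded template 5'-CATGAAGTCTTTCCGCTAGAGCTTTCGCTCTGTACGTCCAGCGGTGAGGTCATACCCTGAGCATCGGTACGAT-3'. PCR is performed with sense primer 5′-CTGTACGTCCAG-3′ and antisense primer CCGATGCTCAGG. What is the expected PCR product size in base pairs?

Scanning the template, CTGTACGTCCAG occurs at positions 30–41; this primer anneals to the bottom strand there with its 3' end pointing downstream.
Taking the reverse complement of CCGATGCTCAGG gives CCTGAGCATCGG, found at positions 56–67 on the template; the primer anneals here to the top strand with its 3' end pointing upstream.
Product length = (reverse-primer end) − (forward-primer start) + 1 = 67 − 30 + 1 = 38 bp.

38 bp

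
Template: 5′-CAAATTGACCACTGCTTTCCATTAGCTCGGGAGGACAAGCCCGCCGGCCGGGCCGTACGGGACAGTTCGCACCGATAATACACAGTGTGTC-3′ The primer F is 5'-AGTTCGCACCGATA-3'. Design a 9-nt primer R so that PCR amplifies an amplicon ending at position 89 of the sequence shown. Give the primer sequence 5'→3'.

5'-CACACTGTG-3'

The forward primer binds at positions 64–77; the product's 3' end on the top strand is position 89.
The reverse primer anneals to the top strand over positions 81–89, i.e. to CACAGTGTG.
Its sequence written 5'→3' is the reverse complement: CACACTGTG.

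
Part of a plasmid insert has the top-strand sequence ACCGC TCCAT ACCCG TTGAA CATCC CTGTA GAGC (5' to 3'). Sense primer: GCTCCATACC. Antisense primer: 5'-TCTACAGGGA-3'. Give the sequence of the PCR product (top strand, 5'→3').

5'-GCTCCATACCCGTTGAACATCCCTGTAGA-3'

Scanning the template, GCTCCATACC occurs at positions 4–13; this primer anneals to the bottom strand there with its 3' end pointing downstream.
Taking the reverse complement of TCTACAGGGA gives TCCCTGTAGA, found at positions 23–32 on the template; the primer anneals here to the top strand with its 3' end pointing upstream.
The product is the template from position 4 through 32 (29 bp).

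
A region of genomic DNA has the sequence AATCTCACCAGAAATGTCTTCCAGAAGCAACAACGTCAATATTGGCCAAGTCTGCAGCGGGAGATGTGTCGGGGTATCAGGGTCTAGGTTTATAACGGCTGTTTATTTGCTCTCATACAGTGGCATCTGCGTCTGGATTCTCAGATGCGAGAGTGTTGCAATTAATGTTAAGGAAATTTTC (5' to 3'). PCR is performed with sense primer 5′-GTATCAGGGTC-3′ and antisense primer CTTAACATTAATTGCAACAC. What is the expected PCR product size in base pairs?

The forward primer matches the template at positions 74–84.
Reverse complement of the reverse primer: GTGTTGCAATTAATGTTAAG. This occurs on the top strand at positions 153–172.
Amplicon spans positions 74–172: 99 bp.

99 bp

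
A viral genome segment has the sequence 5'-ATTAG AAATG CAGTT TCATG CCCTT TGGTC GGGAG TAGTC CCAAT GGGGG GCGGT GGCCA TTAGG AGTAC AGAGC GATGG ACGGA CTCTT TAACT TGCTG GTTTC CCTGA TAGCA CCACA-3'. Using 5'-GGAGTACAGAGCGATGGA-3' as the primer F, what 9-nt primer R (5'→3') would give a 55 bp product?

5'-TGGTGCTAT-3'

The forward primer binds at positions 64–81, so a 55 bp product ends at position 64 + 55 − 1 = 118.
The reverse primer anneals to the top strand over positions 110–118, i.e. to ATAGCACCA.
Its sequence written 5'→3' is the reverse complement: TGGTGCTAT.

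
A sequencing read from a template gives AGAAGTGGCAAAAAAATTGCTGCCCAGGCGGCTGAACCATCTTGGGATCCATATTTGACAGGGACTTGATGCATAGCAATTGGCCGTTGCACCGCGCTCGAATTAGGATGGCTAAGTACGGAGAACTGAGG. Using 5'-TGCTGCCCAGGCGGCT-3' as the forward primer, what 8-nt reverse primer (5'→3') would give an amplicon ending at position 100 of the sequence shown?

The forward primer binds at positions 18–33; the product's 3' end on the top strand is position 100.
The reverse primer anneals to the top strand over positions 93–100, i.e. to CGCGCTCG.
Its sequence written 5'→3' is the reverse complement: CGAGCGCG.

5'-CGAGCGCG-3'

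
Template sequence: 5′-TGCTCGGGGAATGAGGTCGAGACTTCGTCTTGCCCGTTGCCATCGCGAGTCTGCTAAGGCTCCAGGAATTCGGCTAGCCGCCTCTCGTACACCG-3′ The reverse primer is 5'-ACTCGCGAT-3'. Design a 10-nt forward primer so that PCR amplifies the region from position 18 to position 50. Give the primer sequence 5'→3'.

The reverse primer's reverse complement ATCGCGAGT matches the template at positions 42–50; the product starts at position 18.
The forward primer is identical to the top strand over positions 18–27: CGAGACTTCG.

5'-CGAGACTTCG-3'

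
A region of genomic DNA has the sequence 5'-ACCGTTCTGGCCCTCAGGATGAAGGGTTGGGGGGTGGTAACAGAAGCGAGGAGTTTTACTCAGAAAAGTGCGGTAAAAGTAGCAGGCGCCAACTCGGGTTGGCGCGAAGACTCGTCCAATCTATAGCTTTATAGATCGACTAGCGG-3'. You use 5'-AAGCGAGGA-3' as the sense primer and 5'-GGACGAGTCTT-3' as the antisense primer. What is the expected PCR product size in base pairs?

74 bp

Forward primer AAGCGAGGA is found on the top strand at positions 44–52.
Reverse complement of the reverse primer: AAGACTCGTCC. This occurs on the top strand at positions 107–117.
The product runs from position 44 to position 117, so its length is 117 − 44 + 1 = 74 bp.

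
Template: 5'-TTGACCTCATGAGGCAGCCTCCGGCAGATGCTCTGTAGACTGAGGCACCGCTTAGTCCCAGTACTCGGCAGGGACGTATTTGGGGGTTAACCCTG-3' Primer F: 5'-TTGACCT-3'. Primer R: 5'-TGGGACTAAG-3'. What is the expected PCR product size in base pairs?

60 bp

Forward primer TTGACCT is found on the top strand at positions 1–7.
Reverse complement of the reverse primer: CTTAGTCCCA. This occurs on the top strand at positions 51–60.
Amplicon spans positions 1–60: 60 bp.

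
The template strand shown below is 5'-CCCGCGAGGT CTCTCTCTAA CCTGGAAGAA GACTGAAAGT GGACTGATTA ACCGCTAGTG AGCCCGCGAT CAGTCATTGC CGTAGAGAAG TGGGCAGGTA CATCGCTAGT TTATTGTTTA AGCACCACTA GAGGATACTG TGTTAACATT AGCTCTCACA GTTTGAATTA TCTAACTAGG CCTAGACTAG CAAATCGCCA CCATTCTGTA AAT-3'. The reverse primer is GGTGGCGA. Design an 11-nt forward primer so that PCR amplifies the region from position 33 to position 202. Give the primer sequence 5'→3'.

The reverse primer's reverse complement TCGCCACC matches the template at positions 195–202; the product starts at position 33.
The forward primer is identical to the top strand over positions 33–43: CTGAAAGTGGA.

5'-CTGAAAGTGGA-3'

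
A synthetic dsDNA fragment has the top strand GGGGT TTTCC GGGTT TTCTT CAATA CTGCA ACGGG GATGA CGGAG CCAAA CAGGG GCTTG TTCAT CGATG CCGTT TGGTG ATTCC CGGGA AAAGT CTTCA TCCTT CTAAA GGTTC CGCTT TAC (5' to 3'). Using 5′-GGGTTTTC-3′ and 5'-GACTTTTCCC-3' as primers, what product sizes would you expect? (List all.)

The forward primer GGGTTTTC matches the top strand at positions 2–9, 11–18.
The reverse primer's reverse complement is GGGAAAAGTC, matching at positions 87–96.
Each forward site pairs with the reverse site to give a product ending at position 96: sizes 95, 86 bp.

95 bp, 86 bp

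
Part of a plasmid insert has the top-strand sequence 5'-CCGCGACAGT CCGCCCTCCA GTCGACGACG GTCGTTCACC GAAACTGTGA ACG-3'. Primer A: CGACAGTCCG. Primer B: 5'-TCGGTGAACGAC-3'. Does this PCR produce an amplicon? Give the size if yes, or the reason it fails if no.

Primer A (CGACAGTCCG) matches the top strand at positions 4–13; it acts as a forward primer.
Primer B's reverse complement is GTCGTTCACCGA, matching the top strand at positions 31–42; it acts as a reverse primer.
The 3' ends face each other across positions 4–42, giving a 39 bp product.

Yes — a 39 bp product.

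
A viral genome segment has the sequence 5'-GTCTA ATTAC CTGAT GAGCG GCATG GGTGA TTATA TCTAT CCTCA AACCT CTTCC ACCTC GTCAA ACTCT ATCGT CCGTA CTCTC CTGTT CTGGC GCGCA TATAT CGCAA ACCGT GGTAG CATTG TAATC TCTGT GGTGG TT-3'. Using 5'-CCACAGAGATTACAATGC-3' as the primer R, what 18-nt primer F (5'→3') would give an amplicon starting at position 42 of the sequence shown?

5'-CTCAAACCTCTTCCACCT-3'

The reverse primer's reverse complement GCATTGTAATCTCTGTGG matches the template at positions 120–137; the product starts at position 42.
The forward primer is identical to the top strand over positions 42–59: CTCAAACCTCTTCCACCT.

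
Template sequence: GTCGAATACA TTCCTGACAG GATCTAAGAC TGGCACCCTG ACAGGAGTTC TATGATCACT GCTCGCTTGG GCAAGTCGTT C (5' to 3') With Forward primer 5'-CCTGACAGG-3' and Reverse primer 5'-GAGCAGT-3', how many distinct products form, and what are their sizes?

The forward primer CCTGACAGG matches the top strand at positions 13–21, 37–45.
The reverse primer's reverse complement is ACTGCTC, matching at positions 58–64.
Each forward site pairs with the reverse site to give a product ending at position 64: sizes 52, 28 bp.

Two products: 52 bp, 28 bp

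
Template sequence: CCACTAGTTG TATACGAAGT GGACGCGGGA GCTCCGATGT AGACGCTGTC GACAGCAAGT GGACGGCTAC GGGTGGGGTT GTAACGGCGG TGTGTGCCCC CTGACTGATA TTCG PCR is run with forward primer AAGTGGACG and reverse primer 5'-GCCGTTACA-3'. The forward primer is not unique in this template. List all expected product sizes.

72 bp, 32 bp

The forward primer AAGTGGACG matches the top strand at positions 17–25, 57–65.
The reverse primer's reverse complement is TGTAACGGC, matching at positions 80–88.
Each forward site pairs with the reverse site to give a product ending at position 88: sizes 72, 32 bp.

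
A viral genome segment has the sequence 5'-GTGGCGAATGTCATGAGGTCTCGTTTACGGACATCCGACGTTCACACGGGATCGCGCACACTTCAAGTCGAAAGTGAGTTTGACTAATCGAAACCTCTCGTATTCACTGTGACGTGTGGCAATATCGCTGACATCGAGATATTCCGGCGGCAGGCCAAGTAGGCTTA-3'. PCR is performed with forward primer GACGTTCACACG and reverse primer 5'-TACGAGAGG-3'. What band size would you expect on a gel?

66 bp

Scanning the template, GACGTTCACACG occurs at positions 37–48; this primer anneals to the bottom strand there with its 3' end pointing downstream.
Reverse complement of the reverse primer: CCTCTCGTA. This occurs on the top strand at positions 94–102.
Amplicon spans positions 37–102: 66 bp.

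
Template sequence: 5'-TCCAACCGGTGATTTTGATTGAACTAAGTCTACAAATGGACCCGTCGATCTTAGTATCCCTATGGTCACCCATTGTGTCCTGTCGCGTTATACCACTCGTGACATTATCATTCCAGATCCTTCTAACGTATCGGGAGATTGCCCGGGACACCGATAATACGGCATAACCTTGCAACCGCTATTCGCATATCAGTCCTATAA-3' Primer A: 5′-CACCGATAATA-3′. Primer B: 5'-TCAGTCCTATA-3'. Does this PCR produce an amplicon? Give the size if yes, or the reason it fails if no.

Primer A (CACCGATAATA) matches the top strand at positions 149–159 (3' end points downstream).
Primer B (TCAGTCCTATA) also matches the top strand directly, at positions 190–200 — its reverse complement TATAGGACTGA is not present.
Both primers anneal to the bottom strand with 3' ends pointing the same way, so neither can prime synthesis back toward the other.

No product — both primers anneal to the same strand and extend in the same direction.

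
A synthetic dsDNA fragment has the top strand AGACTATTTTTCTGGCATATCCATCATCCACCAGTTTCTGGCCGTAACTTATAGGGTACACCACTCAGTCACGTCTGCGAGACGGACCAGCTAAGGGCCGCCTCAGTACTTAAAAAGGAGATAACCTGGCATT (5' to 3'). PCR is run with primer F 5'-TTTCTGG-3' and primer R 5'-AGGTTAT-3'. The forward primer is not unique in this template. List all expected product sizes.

119 bp, 93 bp

The forward primer TTTCTGG matches the top strand at positions 9–15, 35–41.
The reverse primer's reverse complement is ATAACCT, matching at positions 121–127.
Each forward site pairs with the reverse site to give a product ending at position 127: sizes 119, 93 bp.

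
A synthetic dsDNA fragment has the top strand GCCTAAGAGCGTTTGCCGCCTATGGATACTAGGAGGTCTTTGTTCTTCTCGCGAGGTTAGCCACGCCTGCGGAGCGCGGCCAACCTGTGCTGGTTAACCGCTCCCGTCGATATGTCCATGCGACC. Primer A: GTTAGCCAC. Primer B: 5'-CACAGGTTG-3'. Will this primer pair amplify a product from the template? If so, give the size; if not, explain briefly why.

Yes — a 34 bp product.

Primer A (GTTAGCCAC) matches the top strand at positions 56–64; it acts as a forward primer.
Primer B's reverse complement is CAACCTGTG, matching the top strand at positions 81–89; it acts as a reverse primer.
The 3' ends face each other across positions 56–89, giving a 34 bp product.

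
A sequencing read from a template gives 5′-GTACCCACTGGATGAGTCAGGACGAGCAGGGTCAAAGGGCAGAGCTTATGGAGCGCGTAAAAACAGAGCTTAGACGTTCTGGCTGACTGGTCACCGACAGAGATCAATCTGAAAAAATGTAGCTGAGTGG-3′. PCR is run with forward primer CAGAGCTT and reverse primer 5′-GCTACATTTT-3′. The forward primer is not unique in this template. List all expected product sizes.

The forward primer CAGAGCTT matches the top strand at positions 40–47, 64–71.
The reverse primer's reverse complement is AAAATGTAGC, matching at positions 114–123.
Each forward site pairs with the reverse site to give a product ending at position 123: sizes 84, 60 bp.

84 bp, 60 bp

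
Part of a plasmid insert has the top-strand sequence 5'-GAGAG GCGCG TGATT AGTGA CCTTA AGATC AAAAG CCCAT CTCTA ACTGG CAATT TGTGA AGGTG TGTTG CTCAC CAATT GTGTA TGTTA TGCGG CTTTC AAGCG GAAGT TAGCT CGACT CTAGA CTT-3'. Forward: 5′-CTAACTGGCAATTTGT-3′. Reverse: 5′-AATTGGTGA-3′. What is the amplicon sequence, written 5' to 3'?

5'-CTAACTGGCAATTTGTGAAGGTGTGTTGCTCACCAATT-3'

Forward primer CTAACTGGCAATTTGT is found on the top strand at positions 43–58.
Taking the reverse complement of AATTGGTGA gives TCACCAATT, found at positions 72–80 on the template; the primer anneals here to the top strand with its 3' end pointing upstream.
The product is the template from position 43 through 80 (38 bp).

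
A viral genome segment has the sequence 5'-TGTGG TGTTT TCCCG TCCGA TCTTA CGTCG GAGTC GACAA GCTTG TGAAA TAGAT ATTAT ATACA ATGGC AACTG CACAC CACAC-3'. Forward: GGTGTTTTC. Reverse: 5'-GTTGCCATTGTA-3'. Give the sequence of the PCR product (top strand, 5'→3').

5'-GGTGTTTTCCCGTCCGATCTTACGTCGGAGTCGACAAGCTTGTGAAATAGATATTATATACAATGGCAAC-3'

The forward primer matches the template at positions 4–12.
Reverse complement of the reverse primer: TACAATGGCAAC. This occurs on the top strand at positions 62–73.
The product is the template from position 4 through 73 (70 bp).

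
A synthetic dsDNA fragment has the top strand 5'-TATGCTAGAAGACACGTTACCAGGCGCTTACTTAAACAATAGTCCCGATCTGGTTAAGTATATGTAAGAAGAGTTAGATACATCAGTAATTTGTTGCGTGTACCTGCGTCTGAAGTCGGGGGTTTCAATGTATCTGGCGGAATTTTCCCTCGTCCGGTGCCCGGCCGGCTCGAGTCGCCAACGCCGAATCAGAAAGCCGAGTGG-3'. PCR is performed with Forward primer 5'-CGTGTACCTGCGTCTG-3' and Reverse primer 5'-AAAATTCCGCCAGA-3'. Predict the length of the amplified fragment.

50 bp

Scanning the template, CGTGTACCTGCGTCTG occurs at positions 97–112; this primer anneals to the bottom strand there with its 3' end pointing downstream.
Reverse complement of the reverse primer: TCTGGCGGAATTTT. This occurs on the top strand at positions 133–146.
Amplicon spans positions 97–146: 50 bp.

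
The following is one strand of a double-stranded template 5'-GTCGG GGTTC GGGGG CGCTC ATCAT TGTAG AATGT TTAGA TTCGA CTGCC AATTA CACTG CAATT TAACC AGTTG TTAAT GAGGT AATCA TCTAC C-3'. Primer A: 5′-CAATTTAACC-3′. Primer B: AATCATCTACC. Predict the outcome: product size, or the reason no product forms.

No product — both primers anneal to the same strand and extend in the same direction.

Primer A (CAATTTAACC) matches the top strand at positions 61–70 (3' end points downstream).
Primer B (AATCATCTACC) also matches the top strand directly, at positions 86–96 — its reverse complement GGTAGATGATT is not present.
Both primers anneal to the bottom strand with 3' ends pointing the same way, so neither can prime synthesis back toward the other.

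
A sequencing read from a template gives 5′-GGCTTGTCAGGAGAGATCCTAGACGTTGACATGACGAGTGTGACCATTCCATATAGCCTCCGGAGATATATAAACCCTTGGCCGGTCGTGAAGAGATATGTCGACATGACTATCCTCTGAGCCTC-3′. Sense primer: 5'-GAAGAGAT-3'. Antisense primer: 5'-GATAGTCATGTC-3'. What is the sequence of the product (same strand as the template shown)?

Scanning the template, GAAGAGAT occurs at positions 90–97; this primer anneals to the bottom strand there with its 3' end pointing downstream.
Taking the reverse complement of GATAGTCATGTC gives GACATGACTATC, found at positions 103–114 on the template; the primer anneals here to the top strand with its 3' end pointing upstream.
The product is the template from position 90 through 114 (25 bp).

5'-GAAGAGATATGTCGACATGACTATC-3'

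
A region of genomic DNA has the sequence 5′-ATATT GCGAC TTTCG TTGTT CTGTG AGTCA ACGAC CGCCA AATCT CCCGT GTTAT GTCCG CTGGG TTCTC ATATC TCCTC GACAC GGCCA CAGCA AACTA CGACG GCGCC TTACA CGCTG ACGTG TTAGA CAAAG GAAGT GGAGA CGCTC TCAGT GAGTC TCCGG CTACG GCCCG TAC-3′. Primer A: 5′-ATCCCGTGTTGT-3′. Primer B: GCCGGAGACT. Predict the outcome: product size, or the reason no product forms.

Primer A (ATCCCGTGTTGT) does not match the top strand, and its reverse complement ACAACACGGGAT does not match either.
With no annealing site for primer A, no amplification occurs.

No product — primer A has no binding site in the template.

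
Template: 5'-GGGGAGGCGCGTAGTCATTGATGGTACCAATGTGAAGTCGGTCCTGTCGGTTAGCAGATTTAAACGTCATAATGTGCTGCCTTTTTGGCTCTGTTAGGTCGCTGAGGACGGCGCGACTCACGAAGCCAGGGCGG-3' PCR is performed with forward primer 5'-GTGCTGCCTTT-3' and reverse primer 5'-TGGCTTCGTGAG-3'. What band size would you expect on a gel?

Forward primer GTGCTGCCTTT is found on the top strand at positions 74–84.
Reverse complement of the reverse primer: CTCACGAAGCCA. This occurs on the top strand at positions 117–128.
Product length = (reverse-primer end) − (forward-primer start) + 1 = 128 − 74 + 1 = 55 bp.

55 bp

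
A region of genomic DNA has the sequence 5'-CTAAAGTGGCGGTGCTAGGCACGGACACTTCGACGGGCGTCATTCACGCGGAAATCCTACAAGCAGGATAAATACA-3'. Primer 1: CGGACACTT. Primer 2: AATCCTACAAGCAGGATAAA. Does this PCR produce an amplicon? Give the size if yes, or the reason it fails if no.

Primer 1 (CGGACACTT) matches the top strand at positions 22–30 (3' end points downstream).
Primer 2 (AATCCTACAAGCAGGATAAA) also matches the top strand directly, at positions 53–72 — its reverse complement TTTATCCTGCTTGTAGGATT is not present.
Both primers anneal to the bottom strand with 3' ends pointing the same way, so neither can prime synthesis back toward the other.

No product — both primers anneal to the same strand and extend in the same direction.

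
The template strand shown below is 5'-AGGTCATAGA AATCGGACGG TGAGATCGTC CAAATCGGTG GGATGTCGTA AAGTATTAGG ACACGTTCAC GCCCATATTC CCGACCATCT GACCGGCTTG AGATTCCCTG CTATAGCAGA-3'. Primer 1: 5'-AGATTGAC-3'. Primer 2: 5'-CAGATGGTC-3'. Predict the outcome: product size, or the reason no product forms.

No product — primer 1 has no binding site in the template.

Primer 1 (AGATTGAC) does not match the top strand, and its reverse complement GTCAATCT does not match either.
With no annealing site for primer 1, no amplification occurs.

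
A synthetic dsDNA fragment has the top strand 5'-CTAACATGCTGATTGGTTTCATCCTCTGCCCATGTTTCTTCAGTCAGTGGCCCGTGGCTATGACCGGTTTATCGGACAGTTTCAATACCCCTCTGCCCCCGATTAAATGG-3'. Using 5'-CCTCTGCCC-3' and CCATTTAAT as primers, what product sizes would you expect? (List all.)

88 bp, 21 bp

The forward primer CCTCTGCCC matches the top strand at positions 23–31, 90–98.
The reverse primer's reverse complement is ATTAAATGG, matching at positions 102–110.
Each forward site pairs with the reverse site to give a product ending at position 110: sizes 88, 21 bp.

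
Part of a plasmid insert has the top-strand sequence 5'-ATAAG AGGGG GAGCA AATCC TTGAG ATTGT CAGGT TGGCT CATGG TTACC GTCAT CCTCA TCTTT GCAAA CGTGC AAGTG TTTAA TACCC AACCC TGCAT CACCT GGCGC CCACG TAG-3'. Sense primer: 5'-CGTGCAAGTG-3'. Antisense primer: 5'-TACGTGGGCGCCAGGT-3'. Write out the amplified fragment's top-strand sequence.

5'-CGTGCAAGTGTTTAATACCCAACCCTGCATCACCTGGCGCCCACGTA-3'

The forward primer matches the template at positions 71–80.
Reverse complement of the reverse primer: ACCTGGCGCCCACGTA. This occurs on the top strand at positions 102–117.
The product is the template from position 71 through 117 (47 bp).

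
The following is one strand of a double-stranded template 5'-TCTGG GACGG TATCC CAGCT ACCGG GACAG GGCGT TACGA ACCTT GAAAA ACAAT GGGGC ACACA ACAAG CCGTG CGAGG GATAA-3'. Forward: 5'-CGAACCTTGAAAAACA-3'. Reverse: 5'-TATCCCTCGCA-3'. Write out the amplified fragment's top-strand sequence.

5'-CGAACCTTGAAAAACAATGGGGCACACAACAAGCCGTGCGAGGGATA-3'

The forward primer matches the template at positions 38–53.
Taking the reverse complement of TATCCCTCGCA gives TGCGAGGGATA, found at positions 74–84 on the template; the primer anneals here to the top strand with its 3' end pointing upstream.
The product is the template from position 38 through 84 (47 bp).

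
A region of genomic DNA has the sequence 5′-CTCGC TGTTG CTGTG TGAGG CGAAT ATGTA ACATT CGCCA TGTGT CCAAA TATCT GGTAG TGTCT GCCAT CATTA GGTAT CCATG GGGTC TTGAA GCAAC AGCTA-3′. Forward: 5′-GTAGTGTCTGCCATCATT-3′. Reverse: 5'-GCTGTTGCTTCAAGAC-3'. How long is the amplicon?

47 bp

Scanning the template, GTAGTGTCTGCCATCATT occurs at positions 57–74; this primer anneals to the bottom strand there with its 3' end pointing downstream.
The reverse primer's reverse complement is GTCTTGAAGCAACAGC, which matches the template at positions 88–103.
Product length = (reverse-primer end) − (forward-primer start) + 1 = 103 − 57 + 1 = 47 bp.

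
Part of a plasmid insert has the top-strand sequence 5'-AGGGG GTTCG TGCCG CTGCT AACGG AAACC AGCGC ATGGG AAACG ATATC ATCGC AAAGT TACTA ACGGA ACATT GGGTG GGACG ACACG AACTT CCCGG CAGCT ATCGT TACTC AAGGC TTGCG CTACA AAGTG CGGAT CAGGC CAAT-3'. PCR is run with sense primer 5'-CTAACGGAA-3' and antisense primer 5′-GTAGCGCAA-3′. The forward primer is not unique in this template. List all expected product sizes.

111 bp, 67 bp

The forward primer CTAACGGAA matches the top strand at positions 19–27, 63–71.
The reverse primer's reverse complement is TTGCGCTAC, matching at positions 121–129.
Each forward site pairs with the reverse site to give a product ending at position 129: sizes 111, 67 bp.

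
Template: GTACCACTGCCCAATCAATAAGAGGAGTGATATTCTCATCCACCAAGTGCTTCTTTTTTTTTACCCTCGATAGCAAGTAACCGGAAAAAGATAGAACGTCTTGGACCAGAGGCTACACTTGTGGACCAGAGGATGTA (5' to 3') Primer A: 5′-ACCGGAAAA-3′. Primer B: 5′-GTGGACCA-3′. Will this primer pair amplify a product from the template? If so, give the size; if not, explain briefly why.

No product — both primers anneal to the same strand and extend in the same direction.

Primer A (ACCGGAAAA) matches the top strand at positions 80–88 (3' end points downstream).
Primer B (GTGGACCA) also matches the top strand directly, at positions 121–128 — its reverse complement TGGTCCAC is not present.
Both primers anneal to the bottom strand with 3' ends pointing the same way, so neither can prime synthesis back toward the other.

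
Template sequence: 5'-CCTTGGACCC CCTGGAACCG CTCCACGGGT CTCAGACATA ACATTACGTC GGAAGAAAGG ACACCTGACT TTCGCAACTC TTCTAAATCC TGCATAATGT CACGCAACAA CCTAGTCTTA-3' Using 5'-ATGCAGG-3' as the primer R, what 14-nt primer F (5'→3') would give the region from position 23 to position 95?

5'-CCACGGGTCTCAGA-3'

The reverse primer's reverse complement CCTGCAT matches the template at positions 89–95; the product starts at position 23.
The forward primer is identical to the top strand over positions 23–36: CCACGGGTCTCAGA.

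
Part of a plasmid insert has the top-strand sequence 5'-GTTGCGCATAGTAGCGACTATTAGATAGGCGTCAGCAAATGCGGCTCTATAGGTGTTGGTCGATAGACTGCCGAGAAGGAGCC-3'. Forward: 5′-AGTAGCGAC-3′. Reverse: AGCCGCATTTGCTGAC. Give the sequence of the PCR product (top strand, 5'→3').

Forward primer AGTAGCGAC is found on the top strand at positions 10–18.
Taking the reverse complement of AGCCGCATTTGCTGAC gives GTCAGCAAATGCGGCT, found at positions 31–46 on the template; the primer anneals here to the top strand with its 3' end pointing upstream.
The product is the template from position 10 through 46 (37 bp).

5'-AGTAGCGACTATTAGATAGGCGTCAGCAAATGCGGCT-3'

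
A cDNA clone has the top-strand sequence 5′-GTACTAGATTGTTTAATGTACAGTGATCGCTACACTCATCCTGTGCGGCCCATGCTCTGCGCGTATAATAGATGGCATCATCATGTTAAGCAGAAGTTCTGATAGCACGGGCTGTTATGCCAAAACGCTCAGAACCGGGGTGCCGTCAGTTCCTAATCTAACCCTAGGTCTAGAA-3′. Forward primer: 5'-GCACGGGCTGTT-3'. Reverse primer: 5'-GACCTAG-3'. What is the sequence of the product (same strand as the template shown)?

Scanning the template, GCACGGGCTGTT occurs at positions 105–116; this primer anneals to the bottom strand there with its 3' end pointing downstream.
The reverse primer's reverse complement is CTAGGTC, which matches the template at positions 164–170.
The product is the template from position 105 through 170 (66 bp).

5'-GCACGGGCTGTTATGCCAAAACGCTCAGAACCGGGGTGCCGTCAGTTCCTAATCTAACCCTAGGTC-3'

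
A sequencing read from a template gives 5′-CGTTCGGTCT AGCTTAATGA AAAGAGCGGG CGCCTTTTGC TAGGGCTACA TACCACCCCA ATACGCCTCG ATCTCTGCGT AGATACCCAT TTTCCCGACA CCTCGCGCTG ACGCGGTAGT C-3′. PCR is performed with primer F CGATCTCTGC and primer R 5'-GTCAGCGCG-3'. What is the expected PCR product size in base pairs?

Scanning the template, CGATCTCTGC occurs at positions 69–78; this primer anneals to the bottom strand there with its 3' end pointing downstream.
Taking the reverse complement of GTCAGCGCG gives CGCGCTGAC, found at positions 104–112 on the template; the primer anneals here to the top strand with its 3' end pointing upstream.
Amplicon spans positions 69–112: 44 bp.

44 bp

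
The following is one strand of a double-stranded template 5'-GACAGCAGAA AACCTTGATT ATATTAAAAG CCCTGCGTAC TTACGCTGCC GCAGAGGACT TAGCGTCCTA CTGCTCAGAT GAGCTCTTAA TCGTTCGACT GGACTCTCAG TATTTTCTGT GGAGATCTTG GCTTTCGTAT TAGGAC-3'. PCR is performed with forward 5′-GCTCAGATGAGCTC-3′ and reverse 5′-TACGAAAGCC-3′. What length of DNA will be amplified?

Scanning the template, GCTCAGATGAGCTC occurs at positions 73–86; this primer anneals to the bottom strand there with its 3' end pointing downstream.
The reverse primer's reverse complement is GGCTTTCGTA, which matches the template at positions 130–139.
The product runs from position 73 to position 139, so its length is 139 − 73 + 1 = 67 bp.

67 bp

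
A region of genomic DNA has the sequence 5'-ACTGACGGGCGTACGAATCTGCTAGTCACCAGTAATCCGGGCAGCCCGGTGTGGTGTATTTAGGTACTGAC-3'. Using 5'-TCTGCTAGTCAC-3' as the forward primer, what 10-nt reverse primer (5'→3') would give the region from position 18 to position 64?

5'-CCTAAATACA-3'

The product's 3' end on the top strand is position 64.
The reverse primer anneals to the top strand over positions 55–64, i.e. to TGTATTTAGG.
Its sequence written 5'→3' is the reverse complement: CCTAAATACA.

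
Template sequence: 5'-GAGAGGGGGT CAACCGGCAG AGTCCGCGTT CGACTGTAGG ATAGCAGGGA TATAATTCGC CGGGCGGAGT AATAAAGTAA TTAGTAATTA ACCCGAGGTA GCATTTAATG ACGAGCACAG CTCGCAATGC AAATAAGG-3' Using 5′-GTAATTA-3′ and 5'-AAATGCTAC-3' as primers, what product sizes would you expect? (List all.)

The forward primer GTAATTA matches the top strand at positions 77–83, 84–90.
The reverse primer's reverse complement is GTAGCATTT, matching at positions 98–106.
Each forward site pairs with the reverse site to give a product ending at position 106: sizes 30, 23 bp.

30 bp, 23 bp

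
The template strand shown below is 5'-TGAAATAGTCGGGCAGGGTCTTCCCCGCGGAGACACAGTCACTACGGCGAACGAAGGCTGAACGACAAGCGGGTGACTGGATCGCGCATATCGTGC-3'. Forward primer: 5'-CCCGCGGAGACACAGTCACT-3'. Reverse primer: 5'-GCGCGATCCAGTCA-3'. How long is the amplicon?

64 bp

Forward primer CCCGCGGAGACACAGTCACT is found on the top strand at positions 24–43.
Taking the reverse complement of GCGCGATCCAGTCA gives TGACTGGATCGCGC, found at positions 74–87 on the template; the primer anneals here to the top strand with its 3' end pointing upstream.
Amplicon spans positions 24–87: 64 bp.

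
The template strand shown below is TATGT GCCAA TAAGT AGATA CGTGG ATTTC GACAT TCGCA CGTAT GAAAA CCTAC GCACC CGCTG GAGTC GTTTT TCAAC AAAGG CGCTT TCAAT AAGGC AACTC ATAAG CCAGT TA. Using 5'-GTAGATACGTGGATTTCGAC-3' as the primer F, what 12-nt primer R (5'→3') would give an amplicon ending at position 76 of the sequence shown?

The forward primer binds at positions 14–33; the product's 3' end on the top strand is position 76.
The reverse primer anneals to the top strand over positions 65–76, i.e. to GGAGTCGTTTTT.
Its sequence written 5'→3' is the reverse complement: AAAAACGACTCC.

5'-AAAAACGACTCC-3'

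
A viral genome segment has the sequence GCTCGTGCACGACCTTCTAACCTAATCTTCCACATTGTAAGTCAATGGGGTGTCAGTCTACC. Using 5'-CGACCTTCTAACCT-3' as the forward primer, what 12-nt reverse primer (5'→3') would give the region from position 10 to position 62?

The product's 3' end on the top strand is position 62.
The reverse primer anneals to the top strand over positions 51–62, i.e. to TGTCAGTCTACC.
Its sequence written 5'→3' is the reverse complement: GGTAGACTGACA.

5'-GGTAGACTGACA-3'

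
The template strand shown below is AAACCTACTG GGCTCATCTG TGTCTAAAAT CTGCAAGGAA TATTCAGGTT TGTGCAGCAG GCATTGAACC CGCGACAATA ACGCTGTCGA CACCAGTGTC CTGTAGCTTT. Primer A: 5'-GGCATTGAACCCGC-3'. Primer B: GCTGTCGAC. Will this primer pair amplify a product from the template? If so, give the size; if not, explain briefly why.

No product — both primers anneal to the same strand and extend in the same direction.

Primer A (GGCATTGAACCCGC) matches the top strand at positions 60–73 (3' end points downstream).
Primer B (GCTGTCGAC) also matches the top strand directly, at positions 83–91 — its reverse complement GTCGACAGC is not present.
Both primers anneal to the bottom strand with 3' ends pointing the same way, so neither can prime synthesis back toward the other.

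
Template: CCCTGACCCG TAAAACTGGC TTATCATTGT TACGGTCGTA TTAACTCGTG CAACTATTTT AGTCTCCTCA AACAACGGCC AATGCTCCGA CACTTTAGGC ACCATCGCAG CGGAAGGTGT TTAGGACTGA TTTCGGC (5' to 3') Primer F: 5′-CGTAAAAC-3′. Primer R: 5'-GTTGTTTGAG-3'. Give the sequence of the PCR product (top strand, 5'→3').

Scanning the template, CGTAAAAC occurs at positions 9–16; this primer anneals to the bottom strand there with its 3' end pointing downstream.
Taking the reverse complement of GTTGTTTGAG gives CTCAAACAAC, found at positions 67–76 on the template; the primer anneals here to the top strand with its 3' end pointing upstream.
The product is the template from position 9 through 76 (68 bp).

5'-CGTAAAACTGGCTTATCATTGTTACGGTCGTATTAACTCGTGCAACTATTTTAGTCTCCTCAAACAAC-3'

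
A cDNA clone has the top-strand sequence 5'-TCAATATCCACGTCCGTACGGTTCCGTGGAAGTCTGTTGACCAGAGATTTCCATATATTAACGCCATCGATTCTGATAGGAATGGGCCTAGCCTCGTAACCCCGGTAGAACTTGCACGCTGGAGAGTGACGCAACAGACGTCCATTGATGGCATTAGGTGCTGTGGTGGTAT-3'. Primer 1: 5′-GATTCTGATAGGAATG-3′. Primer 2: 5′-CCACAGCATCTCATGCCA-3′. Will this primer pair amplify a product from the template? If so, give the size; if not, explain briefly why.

Primer 2 (CCACAGCATCTCATGCCA) does not match the top strand, and its reverse complement TGGCATGAGATGCTGTGG does not match either.
With no annealing site for primer 2, no amplification occurs.

No product — primer 2 has no binding site in the template.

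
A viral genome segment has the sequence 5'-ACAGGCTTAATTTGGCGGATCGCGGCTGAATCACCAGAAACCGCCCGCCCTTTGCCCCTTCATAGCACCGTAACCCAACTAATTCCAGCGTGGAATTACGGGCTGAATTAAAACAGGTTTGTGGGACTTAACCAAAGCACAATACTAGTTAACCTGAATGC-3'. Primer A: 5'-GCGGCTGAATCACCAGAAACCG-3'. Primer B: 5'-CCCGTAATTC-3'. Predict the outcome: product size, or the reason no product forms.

Primer A (GCGGCTGAATCACCAGAAACCG) matches the top strand at positions 22–43; it acts as a forward primer.
Primer B's reverse complement is GAATTACGGG, matching the top strand at positions 93–102; it acts as a reverse primer.
The 3' ends face each other across positions 22–102, giving an 81 bp product.

Yes — an 81 bp product.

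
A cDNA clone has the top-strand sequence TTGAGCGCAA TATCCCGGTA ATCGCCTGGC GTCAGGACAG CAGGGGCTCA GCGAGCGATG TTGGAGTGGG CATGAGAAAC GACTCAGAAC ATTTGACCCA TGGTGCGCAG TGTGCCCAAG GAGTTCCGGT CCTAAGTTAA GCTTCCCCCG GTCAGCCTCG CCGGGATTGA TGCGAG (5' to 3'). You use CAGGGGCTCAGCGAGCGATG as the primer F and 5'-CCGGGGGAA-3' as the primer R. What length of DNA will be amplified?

111 bp

The forward primer matches the template at positions 41–60.
Taking the reverse complement of CCGGGGGAA gives TTCCCCCGG, found at positions 143–151 on the template; the primer anneals here to the top strand with its 3' end pointing upstream.
Product length = (reverse-primer end) − (forward-primer start) + 1 = 151 − 41 + 1 = 111 bp.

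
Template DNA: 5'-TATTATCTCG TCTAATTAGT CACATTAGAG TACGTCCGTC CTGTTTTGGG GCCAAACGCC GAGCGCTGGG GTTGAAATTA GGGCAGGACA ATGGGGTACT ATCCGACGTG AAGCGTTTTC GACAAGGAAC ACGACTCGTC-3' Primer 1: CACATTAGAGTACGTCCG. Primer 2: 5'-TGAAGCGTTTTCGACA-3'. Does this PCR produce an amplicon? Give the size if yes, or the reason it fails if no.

Primer 1 (CACATTAGAGTACGTCCG) matches the top strand at positions 21–38 (3' end points downstream).
Primer 2 (TGAAGCGTTTTCGACA) also matches the top strand directly, at positions 109–124 — its reverse complement TGTCGAAAACGCTTCA is not present.
Both primers anneal to the bottom strand with 3' ends pointing the same way, so neither can prime synthesis back toward the other.

No product — both primers anneal to the same strand and extend in the same direction.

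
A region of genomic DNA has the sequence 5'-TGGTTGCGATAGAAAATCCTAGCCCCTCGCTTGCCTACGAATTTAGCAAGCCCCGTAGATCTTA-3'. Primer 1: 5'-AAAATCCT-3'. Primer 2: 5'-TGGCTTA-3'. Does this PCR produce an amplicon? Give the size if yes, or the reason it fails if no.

No product — primer 2 has no binding site in the template.

Primer 2 (TGGCTTA) does not match the top strand, and its reverse complement TAAGCCA does not match either.
With no annealing site for primer 2, no amplification occurs.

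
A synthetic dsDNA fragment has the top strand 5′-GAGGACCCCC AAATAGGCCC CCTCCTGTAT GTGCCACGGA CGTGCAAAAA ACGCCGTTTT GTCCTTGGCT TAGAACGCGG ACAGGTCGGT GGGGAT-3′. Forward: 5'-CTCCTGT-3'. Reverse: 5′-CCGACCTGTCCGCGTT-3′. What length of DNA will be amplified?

68 bp

The forward primer matches the template at positions 22–28.
Reverse complement of the reverse primer: AACGCGGACAGGTCGG. This occurs on the top strand at positions 74–89.
Product length = (reverse-primer end) − (forward-primer start) + 1 = 89 − 22 + 1 = 68 bp.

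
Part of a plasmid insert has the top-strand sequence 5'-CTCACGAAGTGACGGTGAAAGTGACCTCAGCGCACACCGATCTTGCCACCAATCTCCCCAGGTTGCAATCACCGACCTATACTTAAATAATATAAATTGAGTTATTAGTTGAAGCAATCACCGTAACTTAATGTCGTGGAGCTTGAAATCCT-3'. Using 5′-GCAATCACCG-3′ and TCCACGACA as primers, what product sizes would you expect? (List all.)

The forward primer GCAATCACCG matches the top strand at positions 65–74, 114–123.
The reverse primer's reverse complement is TGTCGTGGA, matching at positions 132–140.
Each forward site pairs with the reverse site to give a product ending at position 140: sizes 76, 27 bp.

76 bp, 27 bp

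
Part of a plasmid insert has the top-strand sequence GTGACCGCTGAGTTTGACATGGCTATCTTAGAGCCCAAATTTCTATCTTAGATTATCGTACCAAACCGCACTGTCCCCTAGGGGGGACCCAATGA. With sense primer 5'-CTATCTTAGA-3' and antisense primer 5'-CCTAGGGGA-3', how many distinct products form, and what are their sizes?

Two products: 60 bp, 40 bp

The forward primer CTATCTTAGA matches the top strand at positions 23–32, 43–52.
The reverse primer's reverse complement is TCCCCTAGG, matching at positions 74–82.
Each forward site pairs with the reverse site to give a product ending at position 82: sizes 60, 40 bp.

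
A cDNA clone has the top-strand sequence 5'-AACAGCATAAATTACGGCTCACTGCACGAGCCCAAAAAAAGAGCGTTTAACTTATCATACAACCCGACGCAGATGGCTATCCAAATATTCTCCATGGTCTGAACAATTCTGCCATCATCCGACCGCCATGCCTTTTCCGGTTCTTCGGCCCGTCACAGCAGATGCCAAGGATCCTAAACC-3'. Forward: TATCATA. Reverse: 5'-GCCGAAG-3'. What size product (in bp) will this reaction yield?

97 bp

Scanning the template, TATCATA occurs at positions 53–59; this primer anneals to the bottom strand there with its 3' end pointing downstream.
The reverse primer's reverse complement is CTTCGGC, which matches the template at positions 143–149.
Product length = (reverse-primer end) − (forward-primer start) + 1 = 149 − 53 + 1 = 97 bp.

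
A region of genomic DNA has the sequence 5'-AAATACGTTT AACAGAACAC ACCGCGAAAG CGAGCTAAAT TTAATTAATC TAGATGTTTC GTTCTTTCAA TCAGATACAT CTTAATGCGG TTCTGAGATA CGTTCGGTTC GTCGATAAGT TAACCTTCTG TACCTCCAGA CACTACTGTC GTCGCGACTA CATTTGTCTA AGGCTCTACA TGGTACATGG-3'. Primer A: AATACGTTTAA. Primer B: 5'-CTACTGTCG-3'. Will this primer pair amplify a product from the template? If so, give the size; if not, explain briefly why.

No product — both primers anneal to the same strand and extend in the same direction.

Primer A (AATACGTTTAA) matches the top strand at positions 2–12 (3' end points downstream).
Primer B (CTACTGTCG) also matches the top strand directly, at positions 143–151 — its reverse complement CGACAGTAG is not present.
Both primers anneal to the bottom strand with 3' ends pointing the same way, so neither can prime synthesis back toward the other.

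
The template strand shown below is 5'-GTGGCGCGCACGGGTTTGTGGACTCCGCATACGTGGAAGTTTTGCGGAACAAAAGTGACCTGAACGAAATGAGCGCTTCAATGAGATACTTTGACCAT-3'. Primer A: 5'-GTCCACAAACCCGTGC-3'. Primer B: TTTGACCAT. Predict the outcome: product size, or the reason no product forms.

Primer A (GTCCACAAACCCGTGC) has reverse complement GCACGGGTTTGTGGAC, which matches the top strand at positions 8–23; primer A anneals to the top strand there with its 3' end pointing upstream toward position 8.
Primer B (TTTGACCAT) matches the top strand directly at positions 90–98; it anneals to the bottom strand with its 3' end pointing downstream toward position 98.
The 3' ends diverge (primer A extends toward position 1, primer B toward position 98), so the primers never converge on a shared product.

No product — the primers' 3' ends point away from each other.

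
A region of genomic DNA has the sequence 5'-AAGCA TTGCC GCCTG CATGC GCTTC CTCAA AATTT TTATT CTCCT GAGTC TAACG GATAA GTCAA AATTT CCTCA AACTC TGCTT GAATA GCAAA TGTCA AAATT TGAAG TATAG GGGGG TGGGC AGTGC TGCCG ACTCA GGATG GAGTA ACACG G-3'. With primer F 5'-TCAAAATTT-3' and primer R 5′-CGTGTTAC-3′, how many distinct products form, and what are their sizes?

The forward primer TCAAAATTT matches the top strand at positions 27–35, 62–70, 98–106.
The reverse primer's reverse complement is GTAACACG, matching at positions 148–155.
Each forward site pairs with the reverse site to give a product ending at position 155: sizes 129, 94, 58 bp.

Three products: 129 bp, 94 bp, 58 bp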